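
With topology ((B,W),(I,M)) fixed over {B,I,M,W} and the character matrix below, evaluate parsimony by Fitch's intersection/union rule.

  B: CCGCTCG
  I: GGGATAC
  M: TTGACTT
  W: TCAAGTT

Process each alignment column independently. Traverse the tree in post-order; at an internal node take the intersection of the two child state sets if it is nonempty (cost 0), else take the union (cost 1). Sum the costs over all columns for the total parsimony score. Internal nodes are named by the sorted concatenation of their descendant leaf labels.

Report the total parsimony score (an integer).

site 0, node BW: B={C} ∪ W={T} → {C,T} (+1)
site 0, node IM: I={G} ∪ M={T} → {G,T} (+1)
site 0, node BIMW: BW={C,T} ∩ IM={G,T} → {T} (+0)
site 1, node BW: B={C} ∩ W={C} → {C} (+0)
site 1, node IM: I={G} ∪ M={T} → {G,T} (+1)
site 1, node BIMW: BW={C} ∪ IM={G,T} → {C,G,T} (+1)
site 2, node BW: B={G} ∪ W={A} → {A,G} (+1)
site 2, node IM: I={G} ∩ M={G} → {G} (+0)
site 2, node BIMW: BW={A,G} ∩ IM={G} → {G} (+0)
site 3, node BW: B={C} ∪ W={A} → {A,C} (+1)
site 3, node IM: I={A} ∩ M={A} → {A} (+0)
site 3, node BIMW: BW={A,C} ∩ IM={A} → {A} (+0)
site 4, node BW: B={T} ∪ W={G} → {G,T} (+1)
site 4, node IM: I={T} ∪ M={C} → {C,T} (+1)
site 4, node BIMW: BW={G,T} ∩ IM={C,T} → {T} (+0)
site 5, node BW: B={C} ∪ W={T} → {C,T} (+1)
site 5, node IM: I={A} ∪ M={T} → {A,T} (+1)
site 5, node BIMW: BW={C,T} ∩ IM={A,T} → {T} (+0)
site 6, node BW: B={G} ∪ W={T} → {G,T} (+1)
site 6, node IM: I={C} ∪ M={T} → {C,T} (+1)
site 6, node BIMW: BW={G,T} ∩ IM={C,T} → {T} (+0)
per-site changes: [2, 2, 1, 1, 2, 2, 2]; total = 12

12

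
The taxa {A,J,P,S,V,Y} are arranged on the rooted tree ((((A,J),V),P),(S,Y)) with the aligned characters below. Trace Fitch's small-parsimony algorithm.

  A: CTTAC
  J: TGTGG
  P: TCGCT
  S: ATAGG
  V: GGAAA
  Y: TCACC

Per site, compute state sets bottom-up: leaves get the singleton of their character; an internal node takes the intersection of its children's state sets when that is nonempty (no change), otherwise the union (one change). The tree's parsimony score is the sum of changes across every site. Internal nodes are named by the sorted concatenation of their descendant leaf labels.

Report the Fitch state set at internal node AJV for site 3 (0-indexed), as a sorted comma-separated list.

A

AJ@0: {C} ∪ {T} = {C,T} (union, +1)
AJV@0: {C,T} ∪ {G} = {C,G,T} (union, +1)
AJPV@0: {C,G,T} ∩ {T} = {T} (intersection, +0)
SY@0: {A} ∪ {T} = {A,T} (union, +1)
AJPSVY@0: {T} ∩ {A,T} = {T} (intersection, +0)
AJ@1: {T} ∪ {G} = {G,T} (union, +1)
AJV@1: {G,T} ∩ {G} = {G} (intersection, +0)
AJPV@1: {G} ∪ {C} = {C,G} (union, +1)
SY@1: {T} ∪ {C} = {C,T} (union, +1)
AJPSVY@1: {C,G} ∩ {C,T} = {C} (intersection, +0)
AJ@2: {T} ∩ {T} = {T} (intersection, +0)
AJV@2: {T} ∪ {A} = {A,T} (union, +1)
AJPV@2: {A,T} ∪ {G} = {A,G,T} (union, +1)
SY@2: {A} ∩ {A} = {A} (intersection, +0)
AJPSVY@2: {A,G,T} ∩ {A} = {A} (intersection, +0)
AJ@3: {A} ∪ {G} = {A,G} (union, +1)
AJV@3: {A,G} ∩ {A} = {A} (intersection, +0)
AJPV@3: {A} ∪ {C} = {A,C} (union, +1)
SY@3: {G} ∪ {C} = {C,G} (union, +1)
AJPSVY@3: {A,C} ∩ {C,G} = {C} (intersection, +0)
AJ@4: {C} ∪ {G} = {C,G} (union, +1)
AJV@4: {C,G} ∪ {A} = {A,C,G} (union, +1)
AJPV@4: {A,C,G} ∪ {T} = {A,C,G,T} (union, +1)
SY@4: {G} ∪ {C} = {C,G} (union, +1)
AJPSVY@4: {A,C,G,T} ∩ {C,G} = {C,G} (intersection, +0)
per-site changes: [3, 3, 2, 3, 4]; total = 15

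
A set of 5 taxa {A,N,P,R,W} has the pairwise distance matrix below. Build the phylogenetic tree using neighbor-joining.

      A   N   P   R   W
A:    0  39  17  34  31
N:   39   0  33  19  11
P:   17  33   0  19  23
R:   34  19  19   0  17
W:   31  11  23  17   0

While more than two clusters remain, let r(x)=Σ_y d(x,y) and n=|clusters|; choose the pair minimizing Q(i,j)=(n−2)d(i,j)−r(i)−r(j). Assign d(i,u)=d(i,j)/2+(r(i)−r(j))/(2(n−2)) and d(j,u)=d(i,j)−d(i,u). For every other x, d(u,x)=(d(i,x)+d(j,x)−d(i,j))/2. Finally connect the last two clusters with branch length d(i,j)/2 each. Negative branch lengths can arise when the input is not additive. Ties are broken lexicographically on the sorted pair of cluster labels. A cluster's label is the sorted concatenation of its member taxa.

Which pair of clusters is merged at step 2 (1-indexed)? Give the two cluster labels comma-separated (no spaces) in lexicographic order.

1. join A+P (d=17, Q=-162) ⇒ AP; edges |A|=40/3, |P|=11/3
  updated: d(AP,N)=55/2, d(AP,R)=18, d(AP,W)=37/2
2. join AP+R (d=18, Q=-82) ⇒ APR; edges |AP|=23/2, |R|=13/2
  updated: d(APR,N)=57/4, d(APR,W)=35/4
3. join APR+N (d=57/4, Q=-34) ⇒ ANPR; edges |APR|=6, |N|=33/4
  updated: d(ANPR,W)=11/4
4. join ANPR+W (d=11/4) ⇒ ANPRW; edges |ANPR|=11/8, |W|=11/8
final tree: ((((A:40/3,P:11/3):23/2,R:13/2):6,N:33/4):11/8,W:11/8)
total length: 52

AP,R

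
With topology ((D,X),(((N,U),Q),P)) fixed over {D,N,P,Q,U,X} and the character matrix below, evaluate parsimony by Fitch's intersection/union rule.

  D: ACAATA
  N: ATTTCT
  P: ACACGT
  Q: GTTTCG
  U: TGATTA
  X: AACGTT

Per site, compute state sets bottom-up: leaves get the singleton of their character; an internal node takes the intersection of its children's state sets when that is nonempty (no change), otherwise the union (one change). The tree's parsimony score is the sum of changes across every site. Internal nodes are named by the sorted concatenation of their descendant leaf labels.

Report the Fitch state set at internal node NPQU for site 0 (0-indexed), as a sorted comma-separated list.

A

site 0, node DX: D={A} ∩ X={A} → {A} (+0)
site 0, node NU: N={A} ∪ U={T} → {A,T} (+1)
site 0, node NQU: NU={A,T} ∪ Q={G} → {A,G,T} (+1)
site 0, node NPQU: NQU={A,G,T} ∩ P={A} → {A} (+0)
site 0, node DNPQUX: DX={A} ∩ NPQU={A} → {A} (+0)
site 1, node DX: D={C} ∪ X={A} → {A,C} (+1)
site 1, node NU: N={T} ∪ U={G} → {G,T} (+1)
site 1, node NQU: NU={G,T} ∩ Q={T} → {T} (+0)
site 1, node NPQU: NQU={T} ∪ P={C} → {C,T} (+1)
site 1, node DNPQUX: DX={A,C} ∩ NPQU={C,T} → {C} (+0)
site 2, node DX: D={A} ∪ X={C} → {A,C} (+1)
site 2, node NU: N={T} ∪ U={A} → {A,T} (+1)
site 2, node NQU: NU={A,T} ∩ Q={T} → {T} (+0)
site 2, node NPQU: NQU={T} ∪ P={A} → {A,T} (+1)
site 2, node DNPQUX: DX={A,C} ∩ NPQU={A,T} → {A} (+0)
site 3, node DX: D={A} ∪ X={G} → {A,G} (+1)
site 3, node NU: N={T} ∩ U={T} → {T} (+0)
site 3, node NQU: NU={T} ∩ Q={T} → {T} (+0)
site 3, node NPQU: NQU={T} ∪ P={C} → {C,T} (+1)
site 3, node DNPQUX: DX={A,G} ∪ NPQU={C,T} → {A,C,G,T} (+1)
site 4, node DX: D={T} ∩ X={T} → {T} (+0)
site 4, node NU: N={C} ∪ U={T} → {C,T} (+1)
site 4, node NQU: NU={C,T} ∩ Q={C} → {C} (+0)
site 4, node NPQU: NQU={C} ∪ P={G} → {C,G} (+1)
site 4, node DNPQUX: DX={T} ∪ NPQU={C,G} → {C,G,T} (+1)
site 5, node DX: D={A} ∪ X={T} → {A,T} (+1)
site 5, node NU: N={T} ∪ U={A} → {A,T} (+1)
site 5, node NQU: NU={A,T} ∪ Q={G} → {A,G,T} (+1)
site 5, node NPQU: NQU={A,G,T} ∩ P={T} → {T} (+0)
site 5, node DNPQUX: DX={A,T} ∩ NPQU={T} → {T} (+0)
per-site changes: [2, 3, 3, 3, 3, 3]; total = 17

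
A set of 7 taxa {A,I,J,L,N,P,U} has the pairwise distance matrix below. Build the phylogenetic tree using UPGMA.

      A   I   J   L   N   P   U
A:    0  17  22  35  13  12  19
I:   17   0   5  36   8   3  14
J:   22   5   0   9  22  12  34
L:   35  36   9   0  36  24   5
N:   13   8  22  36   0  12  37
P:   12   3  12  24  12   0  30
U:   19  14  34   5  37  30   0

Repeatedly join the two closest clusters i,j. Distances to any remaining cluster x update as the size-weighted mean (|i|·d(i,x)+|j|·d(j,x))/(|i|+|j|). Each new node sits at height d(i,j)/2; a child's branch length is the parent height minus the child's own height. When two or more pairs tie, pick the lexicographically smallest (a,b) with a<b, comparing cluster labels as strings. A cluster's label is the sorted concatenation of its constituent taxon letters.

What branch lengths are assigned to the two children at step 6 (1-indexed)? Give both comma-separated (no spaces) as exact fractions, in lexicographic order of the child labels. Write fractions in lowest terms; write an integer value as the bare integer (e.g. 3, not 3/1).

1. join I+P (d=3) ⇒ IP; edges |I|=3/2, |P|=3/2
  updated: d(A,IP)=29/2, d(IP,J)=17/2, d(IP,L)=30, d(IP,N)=10, d(IP,U)=22
2. join L+U (d=5) ⇒ LU; edges |L|=5/2, |U|=5/2
  updated: d(A,LU)=27, d(IP,LU)=26, d(J,LU)=43/2, d(LU,N)=73/2
3. join IP+J (d=17/2) ⇒ IJP; edges |IP|=11/4, |J|=17/4
  updated: d(A,IJP)=17, d(IJP,LU)=49/2, d(IJP,N)=14
4. join A+N (d=13) ⇒ AN; edges |A|=13/2, |N|=13/2
  updated: d(AN,IJP)=31/2, d(AN,LU)=127/4
5. join AN+IJP (d=31/2) ⇒ AIJNP; edges |AN|=5/4, |IJP|=7/2
  updated: d(AIJNP,LU)=137/5
6. join AIJNP+LU (d=137/5) ⇒ AIJLNPU; edges |AIJNP|=119/20, |LU|=56/5
final tree: (((A:13/2,N:13/2):5/4,((I:3/2,P:3/2):11/4,J:17/4):7/2):119/20,(L:5/2,U:5/2):56/5)
total length: 499/10

119/20,56/5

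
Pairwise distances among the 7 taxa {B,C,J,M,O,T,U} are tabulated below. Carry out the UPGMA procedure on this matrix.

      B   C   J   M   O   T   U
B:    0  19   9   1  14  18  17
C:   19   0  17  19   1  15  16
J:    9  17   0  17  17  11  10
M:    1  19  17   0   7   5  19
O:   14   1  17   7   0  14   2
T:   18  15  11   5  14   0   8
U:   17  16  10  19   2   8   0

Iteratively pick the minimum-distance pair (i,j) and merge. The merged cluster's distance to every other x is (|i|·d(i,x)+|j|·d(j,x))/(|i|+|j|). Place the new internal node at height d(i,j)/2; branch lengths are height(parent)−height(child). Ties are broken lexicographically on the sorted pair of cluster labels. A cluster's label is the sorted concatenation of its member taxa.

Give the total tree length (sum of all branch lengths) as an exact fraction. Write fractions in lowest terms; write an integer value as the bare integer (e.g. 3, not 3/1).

1. join B+M (d=1) ⇒ BM; edges |B|=1/2, |M|=1/2
  updated: d(BM,C)=19, d(BM,J)=13, d(BM,O)=21/2, d(BM,T)=23/2, d(BM,U)=18
2. join C+O (d=1) ⇒ CO; edges |C|=1/2, |O|=1/2
  updated: d(BM,CO)=59/4, d(CO,J)=17, d(CO,T)=29/2, d(CO,U)=9
3. join T+U (d=8) ⇒ TU; edges |T|=4, |U|=4
  updated: d(BM,TU)=59/4, d(CO,TU)=47/4, d(J,TU)=21/2
4. join J+TU (d=21/2) ⇒ JTU; edges |J|=21/4, |TU|=5/4
  updated: d(BM,JTU)=85/6, d(CO,JTU)=27/2
5. join CO+JTU (d=27/2) ⇒ CJOTU; edges |CO|=25/4, |JTU|=3/2
  updated: d(BM,CJOTU)=72/5
6. join BM+CJOTU (d=72/5) ⇒ BCJMOTU; edges |BM|=67/10, |CJOTU|=9/20
final tree: ((B:1/2,M:1/2):67/10,((C:1/2,O:1/2):25/4,(J:21/4,(T:4,U:4):5/4):3/2):9/20)
total length: 157/5

157/5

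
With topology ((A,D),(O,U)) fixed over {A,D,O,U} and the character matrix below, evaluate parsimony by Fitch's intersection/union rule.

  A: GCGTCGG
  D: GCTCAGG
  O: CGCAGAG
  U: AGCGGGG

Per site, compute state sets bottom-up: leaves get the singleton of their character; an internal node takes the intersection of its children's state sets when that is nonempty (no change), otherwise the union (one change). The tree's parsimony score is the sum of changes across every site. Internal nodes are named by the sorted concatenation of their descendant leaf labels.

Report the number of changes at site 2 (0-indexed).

site 0, node AD: A={G} ∩ D={G} → {G} (+0)
site 0, node OU: O={C} ∪ U={A} → {A,C} (+1)
site 0, node ADOU: AD={G} ∪ OU={A,C} → {A,C,G} (+1)
site 1, node AD: A={C} ∩ D={C} → {C} (+0)
site 1, node OU: O={G} ∩ U={G} → {G} (+0)
site 1, node ADOU: AD={C} ∪ OU={G} → {C,G} (+1)
site 2, node AD: A={G} ∪ D={T} → {G,T} (+1)
site 2, node OU: O={C} ∩ U={C} → {C} (+0)
site 2, node ADOU: AD={G,T} ∪ OU={C} → {C,G,T} (+1)
site 3, node AD: A={T} ∪ D={C} → {C,T} (+1)
site 3, node OU: O={A} ∪ U={G} → {A,G} (+1)
site 3, node ADOU: AD={C,T} ∪ OU={A,G} → {A,C,G,T} (+1)
site 4, node AD: A={C} ∪ D={A} → {A,C} (+1)
site 4, node OU: O={G} ∩ U={G} → {G} (+0)
site 4, node ADOU: AD={A,C} ∪ OU={G} → {A,C,G} (+1)
site 5, node AD: A={G} ∩ D={G} → {G} (+0)
site 5, node OU: O={A} ∪ U={G} → {A,G} (+1)
site 5, node ADOU: AD={G} ∩ OU={A,G} → {G} (+0)
site 6, node AD: A={G} ∩ D={G} → {G} (+0)
site 6, node OU: O={G} ∩ U={G} → {G} (+0)
site 6, node ADOU: AD={G} ∩ OU={G} → {G} (+0)
per-site changes: [2, 1, 2, 3, 2, 1, 0]; total = 11

2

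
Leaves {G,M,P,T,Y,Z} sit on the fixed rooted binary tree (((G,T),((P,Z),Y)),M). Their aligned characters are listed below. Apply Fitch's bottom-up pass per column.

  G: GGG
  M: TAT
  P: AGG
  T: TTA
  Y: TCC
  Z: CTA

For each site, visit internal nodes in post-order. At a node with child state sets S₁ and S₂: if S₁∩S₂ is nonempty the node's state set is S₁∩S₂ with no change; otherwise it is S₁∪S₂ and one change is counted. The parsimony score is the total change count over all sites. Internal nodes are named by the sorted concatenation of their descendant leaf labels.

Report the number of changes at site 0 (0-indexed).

site 0, node GT: G={G} ∪ T={T} → {G,T} (+1)
site 0, node PZ: P={A} ∪ Z={C} → {A,C} (+1)
site 0, node PYZ: PZ={A,C} ∪ Y={T} → {A,C,T} (+1)
site 0, node GPTYZ: GT={G,T} ∩ PYZ={A,C,T} → {T} (+0)
site 0, node GMPTYZ: GPTYZ={T} ∩ M={T} → {T} (+0)
site 1, node GT: G={G} ∪ T={T} → {G,T} (+1)
site 1, node PZ: P={G} ∪ Z={T} → {G,T} (+1)
site 1, node PYZ: PZ={G,T} ∪ Y={C} → {C,G,T} (+1)
site 1, node GPTYZ: GT={G,T} ∩ PYZ={C,G,T} → {G,T} (+0)
site 1, node GMPTYZ: GPTYZ={G,T} ∪ M={A} → {A,G,T} (+1)
site 2, node GT: G={G} ∪ T={A} → {A,G} (+1)
site 2, node PZ: P={G} ∪ Z={A} → {A,G} (+1)
site 2, node PYZ: PZ={A,G} ∪ Y={C} → {A,C,G} (+1)
site 2, node GPTYZ: GT={A,G} ∩ PYZ={A,C,G} → {A,G} (+0)
site 2, node GMPTYZ: GPTYZ={A,G} ∪ M={T} → {A,G,T} (+1)
per-site changes: [3, 4, 4]; total = 11

3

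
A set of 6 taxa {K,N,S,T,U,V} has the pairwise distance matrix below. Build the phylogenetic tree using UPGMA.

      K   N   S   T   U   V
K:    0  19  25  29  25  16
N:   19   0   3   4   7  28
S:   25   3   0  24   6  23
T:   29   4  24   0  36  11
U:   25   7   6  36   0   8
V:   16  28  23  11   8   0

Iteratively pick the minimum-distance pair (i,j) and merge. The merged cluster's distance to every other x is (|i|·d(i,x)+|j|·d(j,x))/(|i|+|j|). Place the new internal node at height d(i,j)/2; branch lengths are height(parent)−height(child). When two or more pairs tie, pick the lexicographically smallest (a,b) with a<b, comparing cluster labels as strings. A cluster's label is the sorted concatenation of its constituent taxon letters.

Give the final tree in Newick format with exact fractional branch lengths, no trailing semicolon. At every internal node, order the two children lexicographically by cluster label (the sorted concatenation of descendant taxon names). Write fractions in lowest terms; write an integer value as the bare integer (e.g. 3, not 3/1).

iteration 1: select N,S (d=3); attach at lengths (3/2, 3/2); label the merged cluster NS
  updated: d(K,NS)=22, d(NS,T)=14, d(NS,U)=13/2, d(NS,V)=51/2
iteration 2: select NS,U (d=13/2); attach at lengths (7/4, 13/4); label the merged cluster NSU
  updated: d(K,NSU)=23, d(NSU,T)=64/3, d(NSU,V)=59/3
iteration 3: select T,V (d=11); attach at lengths (11/2, 11/2); label the merged cluster TV
  updated: d(K,TV)=45/2, d(NSU,TV)=41/2
iteration 4: select NSU,TV (d=41/2); attach at lengths (7, 19/4); label the merged cluster NSTUV
  updated: d(K,NSTUV)=114/5
iteration 5: select K,NSTUV (d=114/5); attach at lengths (57/5, 23/20); label the merged cluster KNSTUV
final tree: (K:57/5,(((N:3/2,S:3/2):7/4,U:13/4):7,(T:11/2,V:11/2):19/4):23/20)
total length: 433/10

(K:57/5,(((N:3/2,S:3/2):7/4,U:13/4):7,(T:11/2,V:11/2):19/4):23/20)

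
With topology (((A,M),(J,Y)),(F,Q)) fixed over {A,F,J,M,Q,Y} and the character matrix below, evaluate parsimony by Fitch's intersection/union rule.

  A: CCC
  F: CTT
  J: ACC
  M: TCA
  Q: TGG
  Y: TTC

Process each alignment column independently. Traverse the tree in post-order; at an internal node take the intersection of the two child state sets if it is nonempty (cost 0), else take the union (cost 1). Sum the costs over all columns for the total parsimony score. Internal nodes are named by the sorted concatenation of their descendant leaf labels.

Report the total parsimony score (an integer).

AM@0: {C} ∪ {T} = {C,T} (union, +1)
JY@0: {A} ∪ {T} = {A,T} (union, +1)
AJMY@0: {C,T} ∩ {A,T} = {T} (intersection, +0)
FQ@0: {C} ∪ {T} = {C,T} (union, +1)
AFJMQY@0: {T} ∩ {C,T} = {T} (intersection, +0)
AM@1: {C} ∩ {C} = {C} (intersection, +0)
JY@1: {C} ∪ {T} = {C,T} (union, +1)
AJMY@1: {C} ∩ {C,T} = {C} (intersection, +0)
FQ@1: {T} ∪ {G} = {G,T} (union, +1)
AFJMQY@1: {C} ∪ {G,T} = {C,G,T} (union, +1)
AM@2: {C} ∪ {A} = {A,C} (union, +1)
JY@2: {C} ∩ {C} = {C} (intersection, +0)
AJMY@2: {A,C} ∩ {C} = {C} (intersection, +0)
FQ@2: {T} ∪ {G} = {G,T} (union, +1)
AFJMQY@2: {C} ∪ {G,T} = {C,G,T} (union, +1)
per-site changes: [3, 3, 3]; total = 9

9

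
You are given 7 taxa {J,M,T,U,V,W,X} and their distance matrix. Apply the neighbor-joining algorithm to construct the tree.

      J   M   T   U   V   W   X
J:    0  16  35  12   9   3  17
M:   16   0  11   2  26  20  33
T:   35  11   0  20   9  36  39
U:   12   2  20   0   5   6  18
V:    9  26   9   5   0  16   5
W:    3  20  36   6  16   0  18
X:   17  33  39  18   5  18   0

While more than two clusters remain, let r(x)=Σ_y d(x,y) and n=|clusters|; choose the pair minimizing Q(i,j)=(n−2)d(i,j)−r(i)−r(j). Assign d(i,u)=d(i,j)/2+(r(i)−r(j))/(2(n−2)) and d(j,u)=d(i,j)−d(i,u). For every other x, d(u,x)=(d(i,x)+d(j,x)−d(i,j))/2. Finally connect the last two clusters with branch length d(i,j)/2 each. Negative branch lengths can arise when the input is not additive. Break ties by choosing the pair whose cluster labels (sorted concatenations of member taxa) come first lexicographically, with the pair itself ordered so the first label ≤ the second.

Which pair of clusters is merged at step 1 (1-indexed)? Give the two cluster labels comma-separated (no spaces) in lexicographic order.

M,T

step 1: merge (M,T) at d=11, Q=-203; branch lengths M→13/10, T→97/10; new cluster MT
  updated: d(J,MT)=20, d(MT,U)=11/2, d(MT,V)=12, d(MT,W)=45/2, d(MT,X)=61/2
step 2: merge (V,X) at d=5, Q=-231/2; branch lengths V→-43/16, X→123/16; new cluster VX
  updated: d(J,VX)=21/2, d(MT,VX)=75/4, d(U,VX)=9, d(VX,W)=29/2
step 3: merge (MT,U) at d=11/2, Q=-331/4; branch lengths MT→203/24, U→-71/24; new cluster MTU
  updated: d(J,MTU)=53/4, d(MTU,VX)=89/8, d(MTU,W)=23/2
step 4: merge (J,W) at d=3, Q=-199/4; branch lengths J→15/16, W→33/16; new cluster JW
  updated: d(JW,MTU)=87/8, d(JW,VX)=11
step 5: merge (JW,MTU) at d=87/8, Q=-33; branch lengths JW→43/8, MTU→11/2; new cluster JMTUW
  updated: d(JMTUW,VX)=45/8
step 6: merge (JMTUW,VX) at d=45/8; branch lengths JMTUW→45/16, VX→45/16; new cluster JMTUVWX
final tree: (((J:15/16,W:33/16):43/8,((M:13/10,T:97/10):203/24,U:-71/24):11/2):45/16,(V:-43/16,X:123/16):45/16)
total length: 41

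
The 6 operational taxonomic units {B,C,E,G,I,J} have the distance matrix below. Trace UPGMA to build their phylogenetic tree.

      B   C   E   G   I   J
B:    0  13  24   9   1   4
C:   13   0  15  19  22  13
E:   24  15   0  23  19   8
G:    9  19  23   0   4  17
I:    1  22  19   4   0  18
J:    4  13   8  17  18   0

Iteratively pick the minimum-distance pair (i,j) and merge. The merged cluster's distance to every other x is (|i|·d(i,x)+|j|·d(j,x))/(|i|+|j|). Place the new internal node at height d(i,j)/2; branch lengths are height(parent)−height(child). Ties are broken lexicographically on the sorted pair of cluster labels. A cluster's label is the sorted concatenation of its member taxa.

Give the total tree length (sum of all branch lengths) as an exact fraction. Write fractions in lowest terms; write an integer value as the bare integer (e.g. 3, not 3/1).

389/12

step 1: merge (B,I) at d=1; branch lengths B→1/2, I→1/2; new cluster BI
  updated: d(BI,C)=35/2, d(BI,E)=43/2, d(BI,G)=13/2, d(BI,J)=11
step 2: merge (BI,G) at d=13/2; branch lengths BI→11/4, G→13/4; new cluster BGI
  updated: d(BGI,C)=18, d(BGI,E)=22, d(BGI,J)=13
step 3: merge (E,J) at d=8; branch lengths E→4, J→4; new cluster EJ
  updated: d(BGI,EJ)=35/2, d(C,EJ)=14
step 4: merge (C,EJ) at d=14; branch lengths C→7, EJ→3; new cluster CEJ
  updated: d(BGI,CEJ)=53/3
step 5: merge (BGI,CEJ) at d=53/3; branch lengths BGI→67/12, CEJ→11/6; new cluster BCEGIJ
final tree: (((B:1/2,I:1/2):11/4,G:13/4):67/12,(C:7,(E:4,J:4):3):11/6)
total length: 389/12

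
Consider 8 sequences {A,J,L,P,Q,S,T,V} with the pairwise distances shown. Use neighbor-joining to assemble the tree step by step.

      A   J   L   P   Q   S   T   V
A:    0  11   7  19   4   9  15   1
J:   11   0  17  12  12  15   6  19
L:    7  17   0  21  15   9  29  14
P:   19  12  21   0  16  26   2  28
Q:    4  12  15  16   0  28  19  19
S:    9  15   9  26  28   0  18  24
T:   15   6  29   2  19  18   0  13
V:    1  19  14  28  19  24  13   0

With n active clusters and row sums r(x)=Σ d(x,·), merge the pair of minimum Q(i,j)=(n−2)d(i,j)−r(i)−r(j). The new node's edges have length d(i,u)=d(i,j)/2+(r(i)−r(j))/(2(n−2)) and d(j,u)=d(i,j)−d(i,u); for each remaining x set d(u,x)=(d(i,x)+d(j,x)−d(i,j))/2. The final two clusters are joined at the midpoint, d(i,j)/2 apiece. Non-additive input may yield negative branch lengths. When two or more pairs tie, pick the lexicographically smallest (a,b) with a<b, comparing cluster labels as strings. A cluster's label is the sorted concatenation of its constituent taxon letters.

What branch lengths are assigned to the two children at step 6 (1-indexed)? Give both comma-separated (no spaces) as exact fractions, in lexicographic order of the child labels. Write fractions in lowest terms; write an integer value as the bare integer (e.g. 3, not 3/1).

1. join P+T (d=2, Q=-214) ⇒ PT; edges |P|=17/6, |T|=-5/6
  updated: d(A,PT)=16, d(J,PT)=8, d(L,PT)=24, d(PT,Q)=33/2, d(PT,S)=21, d(PT,V)=39/2
2. join J+PT (d=8, Q=-147) ⇒ JPT; edges |J|=17/10, |PT|=63/10
  updated: d(A,JPT)=19/2, d(JPT,L)=33/2, d(JPT,Q)=41/4, d(JPT,S)=14, d(JPT,V)=61/4
3. join L+S (d=9, Q=-219/2) ⇒ LS; edges |L|=27/16, |S|=117/16
  updated: d(A,LS)=7/2, d(JPT,LS)=43/4, d(LS,Q)=17, d(LS,V)=29/2
4. join JPT+Q (d=41/4, Q=-261/4) ⇒ JPQT; edges |JPT|=35/8, |Q|=47/8
  updated: d(A,JPQT)=13/8, d(JPQT,LS)=35/4, d(JPQT,V)=12
5. join A+V (d=1, Q=-253/8) ⇒ AV; edges |A|=-155/32, |V|=187/32
  updated: d(AV,JPQT)=101/16, d(AV,LS)=17/2
6. join AV+JPQT (d=101/16, Q=-377/16) ⇒ AJPQTV; edges |AV|=97/32, |JPQT|=105/32
  updated: d(AJPQTV,LS)=175/32
7. join AJPQTV+LS (d=175/32) ⇒ AJLPQSTV; edges |AJPQTV|=175/64, |LS|=175/64
final tree: (((A:-155/32,V:187/32):97/32,((J:17/10,(P:17/6,T:-5/6):63/10):35/8,Q:47/8):105/32):175/64,(L:27/16,S:117/16):175/64)
total length: 1345/32

97/32,105/32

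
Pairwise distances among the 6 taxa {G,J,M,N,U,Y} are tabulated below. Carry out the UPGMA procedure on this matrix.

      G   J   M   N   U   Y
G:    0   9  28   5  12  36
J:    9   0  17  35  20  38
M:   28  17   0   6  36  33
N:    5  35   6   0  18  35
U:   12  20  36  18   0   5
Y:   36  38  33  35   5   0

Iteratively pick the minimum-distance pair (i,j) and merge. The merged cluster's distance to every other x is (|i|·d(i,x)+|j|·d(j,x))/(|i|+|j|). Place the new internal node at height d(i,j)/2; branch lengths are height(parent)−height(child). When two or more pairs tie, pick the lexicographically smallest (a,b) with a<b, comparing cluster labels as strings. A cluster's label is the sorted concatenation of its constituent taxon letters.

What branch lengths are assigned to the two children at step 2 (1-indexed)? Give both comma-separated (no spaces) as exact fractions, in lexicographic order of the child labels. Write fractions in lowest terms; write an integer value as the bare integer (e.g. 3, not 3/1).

iteration 1: select G,N (d=5); attach at lengths (5/2, 5/2); label the merged cluster GN
  updated: d(GN,J)=22, d(GN,M)=17, d(GN,U)=15, d(GN,Y)=71/2
iteration 2: select U,Y (d=5); attach at lengths (5/2, 5/2); label the merged cluster UY
  updated: d(GN,UY)=101/4, d(J,UY)=29, d(M,UY)=69/2
iteration 3: select GN,M (d=17); attach at lengths (6, 17/2); label the merged cluster GMN
  updated: d(GMN,J)=61/3, d(GMN,UY)=85/3
iteration 4: select GMN,J (d=61/3); attach at lengths (5/3, 61/6); label the merged cluster GJMN
  updated: d(GJMN,UY)=57/2
iteration 5: select GJMN,UY (d=57/2); attach at lengths (49/12, 47/4); label the merged cluster GJMNUY
final tree: ((((G:5/2,N:5/2):6,M:17/2):5/3,J:61/6):49/12,(U:5/2,Y:5/2):47/4)
total length: 313/6

5/2,5/2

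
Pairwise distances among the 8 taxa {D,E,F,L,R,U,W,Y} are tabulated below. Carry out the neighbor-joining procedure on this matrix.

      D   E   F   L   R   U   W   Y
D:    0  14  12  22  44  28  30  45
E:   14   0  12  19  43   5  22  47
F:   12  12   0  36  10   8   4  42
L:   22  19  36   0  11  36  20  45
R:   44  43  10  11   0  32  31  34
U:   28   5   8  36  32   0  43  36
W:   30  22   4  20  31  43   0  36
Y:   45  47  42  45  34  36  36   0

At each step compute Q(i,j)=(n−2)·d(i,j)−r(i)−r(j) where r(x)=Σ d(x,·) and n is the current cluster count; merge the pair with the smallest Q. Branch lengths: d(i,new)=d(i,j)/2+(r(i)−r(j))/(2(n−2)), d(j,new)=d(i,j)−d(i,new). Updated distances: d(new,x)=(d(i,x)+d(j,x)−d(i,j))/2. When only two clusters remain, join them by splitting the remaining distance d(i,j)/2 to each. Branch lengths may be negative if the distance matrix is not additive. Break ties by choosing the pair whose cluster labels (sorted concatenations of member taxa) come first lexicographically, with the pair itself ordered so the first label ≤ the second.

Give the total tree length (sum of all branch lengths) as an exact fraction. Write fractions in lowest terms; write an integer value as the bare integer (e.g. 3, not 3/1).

1. join L+R (d=11, Q=-328) ⇒ LR; edges |L|=25/6, |R|=41/6
  updated: d(D,LR)=55/2, d(E,LR)=51/2, d(F,LR)=35/2, d(LR,U)=57/2, d(LR,W)=20, d(LR,Y)=34
2. join E+U (d=5, Q=-249) ⇒ EU; edges |E|=1/5, |U|=24/5
  updated: d(D,EU)=37/2, d(EU,F)=15/2, d(EU,LR)=49/2, d(EU,W)=30, d(EU,Y)=39
3. join F+W (d=4, Q=-187) ⇒ FW; edges |F|=-21/8, |W|=53/8
  updated: d(D,FW)=19, d(EU,FW)=67/4, d(FW,LR)=67/4, d(FW,Y)=37
4. join LR+Y (d=34, Q=-623/4) ⇒ LRY; edges |LR|=199/24, |Y|=617/24
  updated: d(D,LRY)=77/4, d(EU,LRY)=59/4, d(FW,LRY)=79/8
5. join D+EU (d=37/2, Q=-279/4) ⇒ DEU; edges |D|=175/16, |EU|=121/16
  updated: d(DEU,FW)=69/8, d(DEU,LRY)=31/4
6. join DEU+FW (d=69/8, Q=-105/4) ⇒ DEFUW; edges |DEU|=13/4, |FW|=43/8
  updated: d(DEFUW,LRY)=9/2
7. join DEFUW+LRY (d=9/2) ⇒ DEFLRUWY; edges |DEFUW|=9/4, |LRY|=9/4
final tree: (((D:175/16,(E:1/5,U:24/5):121/16):13/4,(F:-21/8,W:53/8):43/8):9/4,((L:25/6,R:41/6):199/24,Y:617/24):9/4)
total length: 685/8

685/8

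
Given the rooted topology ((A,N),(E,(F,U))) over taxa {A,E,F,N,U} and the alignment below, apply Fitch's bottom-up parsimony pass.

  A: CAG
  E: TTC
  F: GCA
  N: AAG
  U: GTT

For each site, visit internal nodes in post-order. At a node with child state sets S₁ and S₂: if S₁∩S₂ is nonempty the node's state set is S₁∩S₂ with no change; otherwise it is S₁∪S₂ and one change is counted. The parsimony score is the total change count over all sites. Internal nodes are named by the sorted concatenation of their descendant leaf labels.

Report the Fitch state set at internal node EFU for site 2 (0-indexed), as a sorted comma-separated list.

site 0, node AN: A={C} ∪ N={A} → {A,C} (+1)
site 0, node FU: F={G} ∩ U={G} → {G} (+0)
site 0, node EFU: E={T} ∪ FU={G} → {G,T} (+1)
site 0, node AEFNU: AN={A,C} ∪ EFU={G,T} → {A,C,G,T} (+1)
site 1, node AN: A={A} ∩ N={A} → {A} (+0)
site 1, node FU: F={C} ∪ U={T} → {C,T} (+1)
site 1, node EFU: E={T} ∩ FU={C,T} → {T} (+0)
site 1, node AEFNU: AN={A} ∪ EFU={T} → {A,T} (+1)
site 2, node AN: A={G} ∩ N={G} → {G} (+0)
site 2, node FU: F={A} ∪ U={T} → {A,T} (+1)
site 2, node EFU: E={C} ∪ FU={A,T} → {A,C,T} (+1)
site 2, node AEFNU: AN={G} ∪ EFU={A,C,T} → {A,C,G,T} (+1)
per-site changes: [3, 2, 3]; total = 8

A,C,T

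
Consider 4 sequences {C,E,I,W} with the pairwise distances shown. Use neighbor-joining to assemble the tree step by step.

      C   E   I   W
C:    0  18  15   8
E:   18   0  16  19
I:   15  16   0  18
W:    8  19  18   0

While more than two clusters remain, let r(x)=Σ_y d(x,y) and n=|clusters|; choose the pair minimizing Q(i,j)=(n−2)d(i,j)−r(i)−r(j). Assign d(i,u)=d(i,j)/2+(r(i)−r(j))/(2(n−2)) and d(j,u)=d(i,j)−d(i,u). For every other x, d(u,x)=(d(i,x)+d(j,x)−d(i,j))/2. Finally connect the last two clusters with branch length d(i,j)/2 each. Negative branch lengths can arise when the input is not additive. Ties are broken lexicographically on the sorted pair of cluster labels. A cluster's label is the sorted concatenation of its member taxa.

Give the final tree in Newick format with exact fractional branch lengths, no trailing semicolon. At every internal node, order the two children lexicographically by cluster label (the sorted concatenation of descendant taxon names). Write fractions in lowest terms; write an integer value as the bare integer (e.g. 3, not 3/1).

(((C:3,W:5):11/2,E:9):7/2,I:7/2)

step 1: merge (C,W) at d=8, Q=-70; branch lengths C→3, W→5; new cluster CW
  updated: d(CW,E)=29/2, d(CW,I)=25/2
step 2: merge (CW,E) at d=29/2, Q=-43; branch lengths CW→11/2, E→9; new cluster CEW
  updated: d(CEW,I)=7
step 3: merge (CEW,I) at d=7; branch lengths CEW→7/2, I→7/2; new cluster CEIW
final tree: (((C:3,W:5):11/2,E:9):7/2,I:7/2)
total length: 59/2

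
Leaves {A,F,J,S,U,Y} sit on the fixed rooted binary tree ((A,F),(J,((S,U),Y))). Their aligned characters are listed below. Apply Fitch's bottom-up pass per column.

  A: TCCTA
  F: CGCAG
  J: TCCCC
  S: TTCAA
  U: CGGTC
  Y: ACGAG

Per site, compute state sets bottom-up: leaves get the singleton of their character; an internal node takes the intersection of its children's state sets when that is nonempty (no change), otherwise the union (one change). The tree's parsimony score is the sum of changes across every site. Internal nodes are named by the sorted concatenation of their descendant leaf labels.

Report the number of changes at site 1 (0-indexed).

3

[col 0] AF: children A:{T}, F:{C} ∪→ {C,T}; cost 1
[col 0] SU: children S:{T}, U:{C} ∪→ {C,T}; cost 1
[col 0] SUY: children SU:{C,T}, Y:{A} ∪→ {A,C,T}; cost 1
[col 0] JSUY: children J:{T}, SUY:{A,C,T} ∩→ {T}; cost 0
[col 0] AFJSUY: children AF:{C,T}, JSUY:{T} ∩→ {T}; cost 0
[col 1] AF: children A:{C}, F:{G} ∪→ {C,G}; cost 1
[col 1] SU: children S:{T}, U:{G} ∪→ {G,T}; cost 1
[col 1] SUY: children SU:{G,T}, Y:{C} ∪→ {C,G,T}; cost 1
[col 1] JSUY: children J:{C}, SUY:{C,G,T} ∩→ {C}; cost 0
[col 1] AFJSUY: children AF:{C,G}, JSUY:{C} ∩→ {C}; cost 0
[col 2] AF: children A:{C}, F:{C} ∩→ {C}; cost 0
[col 2] SU: children S:{C}, U:{G} ∪→ {C,G}; cost 1
[col 2] SUY: children SU:{C,G}, Y:{G} ∩→ {G}; cost 0
[col 2] JSUY: children J:{C}, SUY:{G} ∪→ {C,G}; cost 1
[col 2] AFJSUY: children AF:{C}, JSUY:{C,G} ∩→ {C}; cost 0
[col 3] AF: children A:{T}, F:{A} ∪→ {A,T}; cost 1
[col 3] SU: children S:{A}, U:{T} ∪→ {A,T}; cost 1
[col 3] SUY: children SU:{A,T}, Y:{A} ∩→ {A}; cost 0
[col 3] JSUY: children J:{C}, SUY:{A} ∪→ {A,C}; cost 1
[col 3] AFJSUY: children AF:{A,T}, JSUY:{A,C} ∩→ {A}; cost 0
[col 4] AF: children A:{A}, F:{G} ∪→ {A,G}; cost 1
[col 4] SU: children S:{A}, U:{C} ∪→ {A,C}; cost 1
[col 4] SUY: children SU:{A,C}, Y:{G} ∪→ {A,C,G}; cost 1
[col 4] JSUY: children J:{C}, SUY:{A,C,G} ∩→ {C}; cost 0
[col 4] AFJSUY: children AF:{A,G}, JSUY:{C} ∪→ {A,C,G}; cost 1
per-site changes: [3, 3, 2, 3, 4]; total = 15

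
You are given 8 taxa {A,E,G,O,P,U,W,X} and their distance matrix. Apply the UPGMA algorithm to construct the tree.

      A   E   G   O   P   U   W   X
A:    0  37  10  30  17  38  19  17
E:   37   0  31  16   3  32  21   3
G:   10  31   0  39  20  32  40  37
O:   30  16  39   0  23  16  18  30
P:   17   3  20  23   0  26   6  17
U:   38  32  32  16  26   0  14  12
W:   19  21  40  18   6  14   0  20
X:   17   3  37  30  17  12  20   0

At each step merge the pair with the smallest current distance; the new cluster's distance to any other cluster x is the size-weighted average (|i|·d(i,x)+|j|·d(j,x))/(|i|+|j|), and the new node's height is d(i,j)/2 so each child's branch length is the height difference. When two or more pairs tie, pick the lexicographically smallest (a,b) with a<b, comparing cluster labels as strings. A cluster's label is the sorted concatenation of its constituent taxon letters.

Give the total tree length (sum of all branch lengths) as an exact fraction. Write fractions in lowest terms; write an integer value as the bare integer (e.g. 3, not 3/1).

805/12

step 1: merge (E,P) at d=3; branch lengths E→3/2, P→3/2; new cluster EP
  updated: d(A,EP)=27, d(EP,G)=51/2, d(EP,O)=39/2, d(EP,U)=29, d(EP,W)=27/2, d(EP,X)=10
step 2: merge (A,G) at d=10; branch lengths A→5, G→5; new cluster AG
  updated: d(AG,EP)=105/4, d(AG,O)=69/2, d(AG,U)=35, d(AG,W)=59/2, d(AG,X)=27
step 3: merge (EP,X) at d=10; branch lengths EP→7/2, X→5; new cluster EPX
  updated: d(AG,EPX)=53/2, d(EPX,O)=23, d(EPX,U)=70/3, d(EPX,W)=47/3
step 4: merge (U,W) at d=14; branch lengths U→7, W→7; new cluster UW
  updated: d(AG,UW)=129/4, d(EPX,UW)=39/2, d(O,UW)=17
step 5: merge (O,UW) at d=17; branch lengths O→17/2, UW→3/2; new cluster OUW
  updated: d(AG,OUW)=33, d(EPX,OUW)=62/3
step 6: merge (EPX,OUW) at d=62/3; branch lengths EPX→16/3, OUW→11/6; new cluster EOPUWX
  updated: d(AG,EOPUWX)=119/4
step 7: merge (AG,EOPUWX) at d=119/4; branch lengths AG→79/8, EOPUWX→109/24; new cluster AEGOPUWX
final tree: ((A:5,G:5):79/8,(((E:3/2,P:3/2):7/2,X:5):16/3,(O:17/2,(U:7,W:7):3/2):11/6):109/24)
total length: 805/12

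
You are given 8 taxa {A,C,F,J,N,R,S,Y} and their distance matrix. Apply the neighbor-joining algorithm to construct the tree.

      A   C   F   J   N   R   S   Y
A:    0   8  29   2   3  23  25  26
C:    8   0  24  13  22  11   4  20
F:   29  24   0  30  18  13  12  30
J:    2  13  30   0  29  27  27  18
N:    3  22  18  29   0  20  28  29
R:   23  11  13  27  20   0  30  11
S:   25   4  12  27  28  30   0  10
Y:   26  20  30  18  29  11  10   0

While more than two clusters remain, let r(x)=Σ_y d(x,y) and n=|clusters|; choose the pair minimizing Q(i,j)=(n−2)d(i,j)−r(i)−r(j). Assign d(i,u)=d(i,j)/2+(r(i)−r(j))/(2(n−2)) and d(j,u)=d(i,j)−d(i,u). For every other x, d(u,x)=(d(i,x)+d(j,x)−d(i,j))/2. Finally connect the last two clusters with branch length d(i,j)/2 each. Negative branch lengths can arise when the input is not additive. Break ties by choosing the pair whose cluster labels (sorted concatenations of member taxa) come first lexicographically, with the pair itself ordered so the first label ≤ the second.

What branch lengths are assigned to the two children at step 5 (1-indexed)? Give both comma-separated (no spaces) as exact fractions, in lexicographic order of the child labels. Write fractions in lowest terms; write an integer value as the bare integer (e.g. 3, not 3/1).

1. join A+J (d=2, Q=-250) ⇒ AJ; edges |A|=-3/2, |J|=7/2
  updated: d(AJ,C)=19/2, d(AJ,F)=57/2, d(AJ,N)=15, d(AJ,R)=24, d(AJ,S)=25, d(AJ,Y)=21
2. join AJ+N (d=15, Q=-180) ⇒ AJN; edges |AJ|=33/5, |N|=42/5
  updated: d(AJN,C)=33/4, d(AJN,F)=63/4, d(AJN,R)=29/2, d(AJN,S)=19, d(AJN,Y)=35/2
3. join C+S (d=4, Q=-505/4) ⇒ CS; edges |C|=33/32, |S|=95/32
  updated: d(AJN,CS)=93/8, d(CS,F)=16, d(CS,R)=37/2, d(CS,Y)=13
4. join R+Y (d=11, Q=-191/2) ⇒ RY; edges |R|=37/12, |Y|=95/12
  updated: d(AJN,RY)=21/2, d(CS,RY)=41/4, d(F,RY)=16
5. join AJN+F (d=63/4, Q=-433/8) ⇒ AFJN; edges |AJN|=173/32, |F|=331/32
  updated: d(AFJN,CS)=95/16, d(AFJN,RY)=43/8
6. join AFJN+CS (d=95/16, Q=-345/16) ⇒ ACFJNS; edges |AFJN|=17/32, |CS|=173/32
  updated: d(ACFJNS,RY)=155/32
7. join ACFJNS+RY (d=155/32) ⇒ ACFJNRSY; edges |ACFJNS|=155/64, |RY|=155/64
final tree: (((((A:-3/2,J:7/2):33/5,N:42/5):173/32,F:331/32):17/32,(C:33/32,S:95/32):173/32):155/64,(R:37/12,Y:95/12):155/64)
total length: 1873/32

173/32,331/32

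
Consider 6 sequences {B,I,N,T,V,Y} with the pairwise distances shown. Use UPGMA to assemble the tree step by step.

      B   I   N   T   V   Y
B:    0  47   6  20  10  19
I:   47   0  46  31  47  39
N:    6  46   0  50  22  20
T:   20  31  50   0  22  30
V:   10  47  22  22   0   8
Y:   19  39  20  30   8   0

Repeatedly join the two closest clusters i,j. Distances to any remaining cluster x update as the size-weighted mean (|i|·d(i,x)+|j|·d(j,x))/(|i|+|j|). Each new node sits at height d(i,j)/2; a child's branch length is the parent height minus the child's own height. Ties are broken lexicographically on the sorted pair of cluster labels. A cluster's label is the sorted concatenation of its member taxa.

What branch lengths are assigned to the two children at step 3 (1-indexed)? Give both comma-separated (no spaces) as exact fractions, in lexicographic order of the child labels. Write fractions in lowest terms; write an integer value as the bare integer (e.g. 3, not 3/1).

iteration 1: select B,N (d=6); attach at lengths (3, 3); label the merged cluster BN
  updated: d(BN,I)=93/2, d(BN,T)=35, d(BN,V)=16, d(BN,Y)=39/2
iteration 2: select V,Y (d=8); attach at lengths (4, 4); label the merged cluster VY
  updated: d(BN,VY)=71/4, d(I,VY)=43, d(T,VY)=26
iteration 3: select BN,VY (d=71/4); attach at lengths (47/8, 39/8); label the merged cluster BNVY
  updated: d(BNVY,I)=179/4, d(BNVY,T)=61/2
iteration 4: select BNVY,T (d=61/2); attach at lengths (51/8, 61/4); label the merged cluster BNTVY
  updated: d(BNTVY,I)=42
iteration 5: select BNTVY,I (d=42); attach at lengths (23/4, 21); label the merged cluster BINTVY
final tree: ((((B:3,N:3):47/8,(V:4,Y:4):39/8):51/8,T:61/4):23/4,I:21)
total length: 585/8

47/8,39/8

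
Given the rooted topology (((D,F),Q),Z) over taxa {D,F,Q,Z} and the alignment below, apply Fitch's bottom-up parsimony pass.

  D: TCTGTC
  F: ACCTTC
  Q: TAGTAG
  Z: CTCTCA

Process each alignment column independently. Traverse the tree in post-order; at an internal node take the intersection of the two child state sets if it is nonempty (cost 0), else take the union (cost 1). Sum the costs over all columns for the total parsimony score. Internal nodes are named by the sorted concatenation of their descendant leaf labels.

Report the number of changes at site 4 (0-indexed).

DF@0: {T} ∪ {A} = {A,T} (union, +1)
DFQ@0: {A,T} ∩ {T} = {T} (intersection, +0)
DFQZ@0: {T} ∪ {C} = {C,T} (union, +1)
DF@1: {C} ∩ {C} = {C} (intersection, +0)
DFQ@1: {C} ∪ {A} = {A,C} (union, +1)
DFQZ@1: {A,C} ∪ {T} = {A,C,T} (union, +1)
DF@2: {T} ∪ {C} = {C,T} (union, +1)
DFQ@2: {C,T} ∪ {G} = {C,G,T} (union, +1)
DFQZ@2: {C,G,T} ∩ {C} = {C} (intersection, +0)
DF@3: {G} ∪ {T} = {G,T} (union, +1)
DFQ@3: {G,T} ∩ {T} = {T} (intersection, +0)
DFQZ@3: {T} ∩ {T} = {T} (intersection, +0)
DF@4: {T} ∩ {T} = {T} (intersection, +0)
DFQ@4: {T} ∪ {A} = {A,T} (union, +1)
DFQZ@4: {A,T} ∪ {C} = {A,C,T} (union, +1)
DF@5: {C} ∩ {C} = {C} (intersection, +0)
DFQ@5: {C} ∪ {G} = {C,G} (union, +1)
DFQZ@5: {C,G} ∪ {A} = {A,C,G} (union, +1)
per-site changes: [2, 2, 2, 1, 2, 2]; total = 11

2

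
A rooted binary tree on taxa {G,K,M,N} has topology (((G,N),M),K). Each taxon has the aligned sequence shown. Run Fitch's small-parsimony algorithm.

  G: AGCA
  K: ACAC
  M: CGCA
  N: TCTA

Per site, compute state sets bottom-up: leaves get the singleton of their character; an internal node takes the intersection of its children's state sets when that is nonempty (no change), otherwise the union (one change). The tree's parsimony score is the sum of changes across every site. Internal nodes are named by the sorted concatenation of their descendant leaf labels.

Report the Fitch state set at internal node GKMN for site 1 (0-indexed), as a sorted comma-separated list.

site 0, node GN: G={A} ∪ N={T} → {A,T} (+1)
site 0, node GMN: GN={A,T} ∪ M={C} → {A,C,T} (+1)
site 0, node GKMN: GMN={A,C,T} ∩ K={A} → {A} (+0)
site 1, node GN: G={G} ∪ N={C} → {C,G} (+1)
site 1, node GMN: GN={C,G} ∩ M={G} → {G} (+0)
site 1, node GKMN: GMN={G} ∪ K={C} → {C,G} (+1)
site 2, node GN: G={C} ∪ N={T} → {C,T} (+1)
site 2, node GMN: GN={C,T} ∩ M={C} → {C} (+0)
site 2, node GKMN: GMN={C} ∪ K={A} → {A,C} (+1)
site 3, node GN: G={A} ∩ N={A} → {A} (+0)
site 3, node GMN: GN={A} ∩ M={A} → {A} (+0)
site 3, node GKMN: GMN={A} ∪ K={C} → {A,C} (+1)
per-site changes: [2, 2, 2, 1]; total = 7

C,G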